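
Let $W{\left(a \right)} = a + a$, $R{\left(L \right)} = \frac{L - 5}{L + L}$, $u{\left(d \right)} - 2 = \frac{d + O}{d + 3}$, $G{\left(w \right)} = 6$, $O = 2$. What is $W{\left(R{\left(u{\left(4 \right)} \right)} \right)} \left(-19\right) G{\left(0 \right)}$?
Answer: $\frac{171}{2} \approx 85.5$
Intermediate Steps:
$u{\left(d \right)} = 2 + \frac{2 + d}{3 + d}$ ($u{\left(d \right)} = 2 + \frac{d + 2}{d + 3} = 2 + \frac{2 + d}{3 + d}$)
$R{\left(L \right)} = \frac{-5 + L}{2 L}$
$W{\left(a \right)} = 2 a$
$W{\left(R{\left(u{\left(4 \right)} \right)} \right)} \left(-19\right) G{\left(0 \right)} = 2 \frac{-5 + \frac{8 + 3 \cdot 4}{3 + 4}}{2 \frac{8 + 3 \cdot 4}{3 + 4}} \left(-19\right) 6 = 2 \frac{-5 + \frac{8 + 12}{7}}{2 \frac{8 + 12}{7}} \left(-19\right) 6 = 2 \frac{-5 + \frac{1}{7} \cdot 20}{2 \cdot \frac{1}{7} \cdot 20} \left(-19\right) 6 = 2 \frac{-5 + \frac{20}{7}}{2 \cdot \frac{20}{7}} \left(-19\right) 6 = 2 \cdot \frac{1}{2} \cdot \frac{7}{20} \left(- \frac{15}{7}\right) \left(-19\right) 6 = 2 \left(- \frac{3}{8}\right) \left(-19\right) 6 = \left(- \frac{3}{4}\right) \left(-19\right) 6 = \frac{57}{4} \cdot 6 = \frac{171}{2}$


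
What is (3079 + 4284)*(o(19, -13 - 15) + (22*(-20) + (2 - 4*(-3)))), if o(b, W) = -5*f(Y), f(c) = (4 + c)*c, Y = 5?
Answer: -4793313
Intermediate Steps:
f(c) = c*(4 + c)
o(b, W) = -225 (o(b, W) = -25*(4 + 5) = -25*9 = -5*45 = -225)
(3079 + 4284)*(o(19, -13 - 15) + (22*(-20) + (2 - 4*(-3)))) = (3079 + 4284)*(-225 + (22*(-20) + (2 - 4*(-3)))) = 7363*(-225 + (-440 + (2 + 12))) = 7363*(-225 + (-440 + 14)) = 7363*(-225 - 426) = 7363*(-651) = -4793313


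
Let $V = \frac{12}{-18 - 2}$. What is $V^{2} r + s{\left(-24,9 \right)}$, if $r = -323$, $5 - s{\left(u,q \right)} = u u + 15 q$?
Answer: $- \frac{20557}{25} \approx -822.28$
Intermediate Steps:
$s{\left(u,q \right)} = 5 - u^{2} - 15 q$ ($s{\left(u,q \right)} = 5 - \left(u u + 15 q\right) = 5 - \left(u^{2} + 15 q\right) = 5 - u^{2} - 15 q$)
$V = - \frac{3}{5}$ ($V = \frac{12}{-20} = 12 \left(- \frac{1}{20}\right) = - \frac{3}{5} \approx -0.6$)
$V^{2} r + s{\left(-24,9 \right)} = \left(- \frac{3}{5}\right)^{2} \left(-323\right) - 706 = \frac{9}{25} \left(-323\right) - 706 = - \frac{2907}{25} - 706 = - \frac{20557}{25}$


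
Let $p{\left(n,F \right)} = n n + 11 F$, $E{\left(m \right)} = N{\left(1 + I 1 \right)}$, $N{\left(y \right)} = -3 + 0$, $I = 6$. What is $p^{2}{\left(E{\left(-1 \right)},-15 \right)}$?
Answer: $24336$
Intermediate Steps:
$N{\left(y \right)} = -3$
$E{\left(m \right)} = -3$
$p{\left(n,F \right)} = n^{2} + 11 F$
$p^{2}{\left(E{\left(-1 \right)},-15 \right)} = \left(\left(-3\right)^{2} + 11 \left(-15\right)\right)^{2} = \left(9 - 165\right)^{2} = \left(-156\right)^{2} = 24336$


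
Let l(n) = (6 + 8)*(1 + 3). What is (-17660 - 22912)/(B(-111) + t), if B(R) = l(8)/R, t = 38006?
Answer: -2251746/2109305 ≈ -1.0675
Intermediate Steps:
l(n) = 56 (l(n) = 14*4 = 56)
B(R) = 56/R
(-17660 - 22912)/(B(-111) + t) = (-17660 - 22912)/(56/(-111) + 38006) = -40572/(56*(-1/111) + 38006) = -40572/(-56/111 + 38006) = -40572/4218610/111 = -40572*111/4218610 = -2251746/2109305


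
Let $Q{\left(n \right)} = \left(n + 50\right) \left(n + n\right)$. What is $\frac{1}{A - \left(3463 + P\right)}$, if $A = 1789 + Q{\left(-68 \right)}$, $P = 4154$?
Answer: $- \frac{1}{3380} \approx -0.00029586$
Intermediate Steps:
$Q{\left(n \right)} = 2 n \left(50 + n\right)$ ($Q{\left(n \right)} = \left(50 + n\right) 2 n = 2 n \left(50 + n\right)$)
$A = 4237$ ($A = 1789 + 2 \left(-68\right) \left(50 - 68\right) = 1789 + 2 \left(-68\right) \left(-18\right) = 1789 + 2448 = 4237$)
$\frac{1}{A - \left(3463 + P\right)} = \frac{1}{4237 - 7617} = \frac{1}{-3380} = - \frac{1}{3380}$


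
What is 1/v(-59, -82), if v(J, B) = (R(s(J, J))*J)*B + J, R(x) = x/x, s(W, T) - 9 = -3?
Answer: 1/4779 ≈ 0.00020925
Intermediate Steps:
s(W, T) = 6 (s(W, T) = 9 - 3 = 6)
R(x) = 1
v(J, B) = J + B*J (v(J, B) = (1*J)*B + J = J*B + J = B*J + J = J + B*J)
1/v(-59, -82) = 1/(-59*(1 - 82)) = 1/(-59*(-81)) = 1/4779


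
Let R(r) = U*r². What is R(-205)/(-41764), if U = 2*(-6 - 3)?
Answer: 378225/20882 ≈ 18.112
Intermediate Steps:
U = -18 (U = 2*(-9) = -18)
R(r) = -18*r²
R(-205)/(-41764) = -18*(-205)²/(-41764) = -18*42025*(-1/41764) = -756450*(-1/41764) = 378225/20882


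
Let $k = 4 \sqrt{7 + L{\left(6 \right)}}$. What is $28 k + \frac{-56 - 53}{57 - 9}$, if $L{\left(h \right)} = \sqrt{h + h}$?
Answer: $- \frac{109}{48} + 112 \sqrt{7 + 2 \sqrt{3}} \approx 360.03$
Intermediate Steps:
$L{\left(h \right)} = \sqrt{2} \sqrt{h}$ ($L{\left(h \right)} = \sqrt{2 h} = \sqrt{2} \sqrt{h}$)
$k = 4 \sqrt{7 + 2 \sqrt{3}}$ ($k = 4 \sqrt{7 + \sqrt{2} \sqrt{6}} = 4 \sqrt{7 + 2 \sqrt{3}} \approx 12.939$)
$28 k + \frac{-56 - 53}{57 - 9} = 28 \cdot 4 \sqrt{7 + 2 \sqrt{3}} + \frac{-56 - 53}{57 - 9} = 112 \sqrt{7 + 2 \sqrt{3}} - \frac{109}{48} = - \frac{109}{48} + 112 \sqrt{7 + 2 \sqrt{3}}$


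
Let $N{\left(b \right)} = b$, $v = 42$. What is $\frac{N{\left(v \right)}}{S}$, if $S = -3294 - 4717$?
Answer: $- \frac{42}{8011} \approx -0.0052428$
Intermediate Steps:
$S = -8011$ ($S = -3294 - 4717 = -8011$)
$\frac{N{\left(v \right)}}{S} = \frac{42}{-8011} = 42 \left(- \frac{1}{8011}\right) = - \frac{42}{8011}$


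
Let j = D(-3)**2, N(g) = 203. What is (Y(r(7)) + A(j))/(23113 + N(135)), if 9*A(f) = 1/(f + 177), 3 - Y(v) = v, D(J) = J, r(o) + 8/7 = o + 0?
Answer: -33473/273216888 ≈ -0.00012251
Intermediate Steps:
r(o) = -8/7 + o (r(o) = -8/7 + (o + 0) = -8/7 + o)
Y(v) = 3 - v
j = 9 (j = (-3)**2 = 9)
A(f) = 1/(9*(177 + f)) (A(f) = 1/(9*(f + 177)) = 1/(9*(177 + f)))
(Y(r(7)) + A(j))/(23113 + N(135)) = ((3 - (-8/7 + 7)) + 1/(9*(177 + 9)))/(23113 + 203) = ((3 - 1*41/7) + (1/9)/186)/23316 = ((3 - 41/7) + (1/9)*(1/186))*(1/23316) = (-20/7 + 1/1674)*(1/23316) = -33473/11718*1/23316 = -33473/273216888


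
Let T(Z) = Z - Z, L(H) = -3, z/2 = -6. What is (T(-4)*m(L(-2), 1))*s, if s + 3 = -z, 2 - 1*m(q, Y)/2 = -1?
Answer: 0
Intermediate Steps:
z = -12 (z = 2*(-6) = -12)
m(q, Y) = 6 (m(q, Y) = 4 - 2*(-1) = 4 + 2 = 6)
T(Z) = 0
s = 9 (s = -3 - 1*(-12) = -3 + 12 = 9)
(T(-4)*m(L(-2), 1))*s = (0*6)*9 = 0*9 = 0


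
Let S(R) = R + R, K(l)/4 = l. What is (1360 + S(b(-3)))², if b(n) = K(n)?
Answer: 1784896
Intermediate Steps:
K(l) = 4*l
b(n) = 4*n
S(R) = 2*R
(1360 + S(b(-3)))² = (1360 + 2*(4*(-3)))² = (1360 + 2*(-12))² = (1360 - 24)² = 1336² = 1784896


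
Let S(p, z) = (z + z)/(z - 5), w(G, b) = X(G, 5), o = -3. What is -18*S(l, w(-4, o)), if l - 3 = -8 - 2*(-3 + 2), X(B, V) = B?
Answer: -16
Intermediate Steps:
l = -3 (l = 3 + (-8 - 2*(-3 + 2)) = 3 + (-8 - 2*(-1)) = 3 + (-8 + 2) = 3 - 6 = -3)
w(G, b) = G
S(p, z) = 2*z/(-5 + z) (S(p, z) = (2*z)/(-5 + z) = 2*z/(-5 + z))
-18*S(l, w(-4, o)) = -36*(-4)/(-5 - 4) = -36*(-4)/(-9) = -36*(-4)*(-1)/9 = -18*8/9 = -16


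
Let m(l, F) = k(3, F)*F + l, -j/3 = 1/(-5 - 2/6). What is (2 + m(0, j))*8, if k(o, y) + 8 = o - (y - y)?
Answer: -13/2 ≈ -6.5000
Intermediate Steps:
k(o, y) = -8 + o (k(o, y) = -8 + (o - (y - y)) = -8 + (o - 1*0) = -8 + (o + 0) = -8 + o)
j = 9/16 (j = -3/(-5 - 2/6) = -3/(-5 - 2*⅙) = -3/(-5 - ⅓) = -3/(-16/3) = -3*(-3/16) = 9/16 ≈ 0.56250)
m(l, F) = l - 5*F (m(l, F) = (-8 + 3)*F + l = -5*F + l = l - 5*F)
(2 + m(0, j))*8 = (2 + (0 - 5*9/16))*8 = (2 + (0 - 45/16))*8 = (2 - 45/16)*8 = -13/16*8 = -13/2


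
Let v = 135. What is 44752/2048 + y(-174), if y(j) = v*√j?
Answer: 2797/128 + 135*I*√174 ≈ 21.852 + 1780.8*I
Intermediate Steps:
y(j) = 135*√j
44752/2048 + y(-174) = 44752/2048 + 135*√(-174) = 44752*(1/2048) + 135*(I*√174) = 2797/128 + 135*I*√174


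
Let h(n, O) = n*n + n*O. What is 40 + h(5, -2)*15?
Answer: 265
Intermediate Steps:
h(n, O) = n² + O*n
40 + h(5, -2)*15 = 40 + (5*(-2 + 5))*15 = 40 + (5*3)*15 = 40 + 15*15 = 40 + 225 = 265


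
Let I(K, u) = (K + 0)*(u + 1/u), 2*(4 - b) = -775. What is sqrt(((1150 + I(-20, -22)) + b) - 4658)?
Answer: I*sqrt(1294986)/22 ≈ 51.726*I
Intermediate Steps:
b = 783/2 (b = 4 - 1/2*(-775) = 4 + 775/2 = 783/2 ≈ 391.50)
I(K, u) = K*(u + 1/u)
sqrt(((1150 + I(-20, -22)) + b) - 4658) = sqrt(((1150 + (-20*(-22) - 20/(-22))) + 783/2) - 4658) = sqrt(((1150 + (440 - 20*(-1/22))) + 783/2) - 4658) = sqrt(((1150 + (440 + 10/11)) + 783/2) - 4658) = sqrt(((1150 + 4850/11) + 783/2) - 4658) = sqrt((17500/11 + 783/2) - 4658) = sqrt(43613/22 - 4658) = sqrt(-58863/22) = I*sqrt(1294986)/22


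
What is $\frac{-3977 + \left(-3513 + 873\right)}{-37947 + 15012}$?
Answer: $\frac{6617}{22935} \approx 0.28851$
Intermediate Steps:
$\frac{-3977 + \left(-3513 + 873\right)}{-37947 + 15012} = \frac{-3977 - 2640}{-22935} = \left(-6617\right) \left(- \frac{1}{22935}\right) = \frac{6617}{22935}$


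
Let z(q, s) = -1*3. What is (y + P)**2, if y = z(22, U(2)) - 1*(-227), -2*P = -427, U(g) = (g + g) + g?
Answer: 765625/4 ≈ 1.9141e+5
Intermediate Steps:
U(g) = 3*g (U(g) = 2*g + g = 3*g)
z(q, s) = -3
P = 427/2 (P = -1/2*(-427) = 427/2 ≈ 213.50)
y = 224 (y = -3 - 1*(-227) = -3 + 227 = 224)
(y + P)**2 = (224 + 427/2)**2 = (875/2)**2 = 765625/4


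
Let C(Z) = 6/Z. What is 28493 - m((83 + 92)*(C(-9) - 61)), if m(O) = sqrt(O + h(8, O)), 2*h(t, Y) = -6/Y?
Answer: 28493 - I*sqrt(4072026223230)/19425 ≈ 28493.0 - 103.88*I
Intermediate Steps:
h(t, Y) = -3/Y (h(t, Y) = (-6/Y)/2 = -3/Y)
m(O) = sqrt(O - 3/O)
28493 - m((83 + 92)*(C(-9) - 61)) = 28493 - sqrt((83 + 92)*(6/(-9) - 61) - 3*1/((83 + 92)*(6/(-9) - 61))) = 28493 - sqrt(175*(6*(-1/9) - 61) - 3*1/(175*(6*(-1/9) - 61))) = 28493 - sqrt(175*(-2/3 - 61) - 3*1/(175*(-2/3 - 61))) = 28493 - sqrt(175*(-185/3) - 3/(175*(-185/3))) = 28493 - sqrt(-32375/3 - 3/(-32375/3)) = 28493 - sqrt(-32375/3 - 3*(-3/32375)) = 28493 - sqrt(-32375/3 + 9/32375) = 28493 - sqrt(-1048140598/97125) = 28493 - I*sqrt(4072026223230)/19425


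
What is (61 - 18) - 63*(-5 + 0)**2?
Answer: -1532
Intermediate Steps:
(61 - 18) - 63*(-5 + 0)**2 = 43 - 63*(-5)**2 = 43 - 63*25 = 43 - 1575 = -1532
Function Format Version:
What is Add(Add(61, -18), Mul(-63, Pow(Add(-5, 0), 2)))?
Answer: -1532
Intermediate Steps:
Add(Add(61, -18), Mul(-63, Pow(Add(-5, 0), 2))) = Add(43, Mul(-63, Pow(-5, 2))) = Add(43, Mul(-63, 25)) = Add(43, -1575) = -1532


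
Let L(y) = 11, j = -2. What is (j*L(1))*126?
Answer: -2772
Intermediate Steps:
(j*L(1))*126 = -2*11*126 = -22*126 = -2772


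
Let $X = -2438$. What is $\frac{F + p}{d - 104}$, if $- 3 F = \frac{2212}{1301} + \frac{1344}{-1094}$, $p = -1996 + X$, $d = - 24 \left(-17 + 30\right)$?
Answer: $\frac{4733332043}{444067728} \approx 10.659$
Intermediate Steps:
$d = -312$ ($d = \left(-24\right) 13 = -312$)
$p = -4434$ ($p = -1996 - 2438 = -4434$)
$F = - \frac{335692}{2134941}$ ($F = - \frac{\frac{2212}{1301} + \frac{1344}{-1094}}{3} = - \frac{2212 \cdot \frac{1}{1301} + 1344 \left(- \frac{1}{1094}\right)}{3} = - \frac{\frac{2212}{1301} - \frac{672}{547}}{3} = \left(- \frac{1}{3}\right) \frac{335692}{711647} = - \frac{335692}{2134941} \approx -0.15724$)
$\frac{F + p}{d - 104} = \frac{- \frac{335692}{2134941} - 4434}{-312 - 104} = - \frac{9466664086}{2134941 \left(-416\right)} = \left(- \frac{9466664086}{2134941}\right) \left(- \frac{1}{416}\right) = \frac{4733332043}{444067728}$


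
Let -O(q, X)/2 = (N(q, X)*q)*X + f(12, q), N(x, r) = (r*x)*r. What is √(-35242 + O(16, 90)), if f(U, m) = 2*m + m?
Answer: I*√373283338 ≈ 19321.0*I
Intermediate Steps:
N(x, r) = x*r²
f(U, m) = 3*m
O(q, X) = -6*q - 2*X³*q² (O(q, X) = -2*(((q*X²)*q)*X + 3*q) = -2*((X²*q²)*X + 3*q) = -2*(X³*q² + 3*q) = -2*(3*q + X³*q²) = -6*q - 2*X³*q²)
√(-35242 + O(16, 90)) = √(-35242 + 2*16*(-3 - 1*16*90³)) = √(-35242 + 2*16*(-3 - 1*16*729000)) = √(-35242 + 2*16*(-3 - 11664000)) = √(-35242 + 2*16*(-11664003)) = √(-35242 - 373248096) = √(-373283338) = I*√373283338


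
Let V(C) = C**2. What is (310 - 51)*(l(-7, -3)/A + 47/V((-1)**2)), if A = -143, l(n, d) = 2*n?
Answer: 1744365/143 ≈ 12198.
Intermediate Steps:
(310 - 51)*(l(-7, -3)/A + 47/V((-1)**2)) = (310 - 51)*((2*(-7))/(-143) + 47/(((-1)**2)**2)) = 259*(-14*(-1/143) + 47/(1**2)) = 259*(14/143 + 47/1) = 259*(14/143 + 47*1) = 259*(14/143 + 47) = 259*(6735/143) = 1744365/143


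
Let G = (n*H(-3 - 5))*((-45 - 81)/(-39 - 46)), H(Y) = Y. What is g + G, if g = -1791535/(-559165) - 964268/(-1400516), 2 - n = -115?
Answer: -4604944141452562/3328257998845 ≈ -1383.6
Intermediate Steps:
n = 117 (n = 2 - 1*(-115) = 2 + 115 = 117)
G = -117936/85 (G = (117*(-3 - 5))*((-45 - 81)/(-39 - 46)) = (117*(-8))*(-126/(-85)) = -(-117936)*(-1)/85 = -936*126/85 = -117936/85 ≈ -1387.5)
g = 152412917414/39155976457 (g = -1791535*(-1/559165) - 964268*(-1/1400516) = 358307/111833 + 241067/350129 = 152412917414/39155976457 ≈ 3.8925)
g + G = 152412917414/39155976457 - 117936/85 = -4604944141452562/3328257998845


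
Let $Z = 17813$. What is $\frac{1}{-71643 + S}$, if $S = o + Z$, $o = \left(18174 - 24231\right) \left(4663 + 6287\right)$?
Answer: $- \frac{1}{66377980} \approx -1.5065 \cdot 10^{-8}$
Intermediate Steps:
$o = -66324150$ ($o = \left(-6057\right) 10950 = -66324150$)
$S = -66306337$ ($S = -66324150 + 17813 = -66306337$)
$\frac{1}{-71643 + S} = \frac{1}{-71643 - 66306337} = \frac{1}{-66377980} = - \frac{1}{66377980}$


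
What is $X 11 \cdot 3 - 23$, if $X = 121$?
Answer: $3970$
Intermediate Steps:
$X 11 \cdot 3 - 23 = 121 \cdot 11 \cdot 3 - 23 = 121 \cdot 33 - 23 = 3993 - 23 = 3970$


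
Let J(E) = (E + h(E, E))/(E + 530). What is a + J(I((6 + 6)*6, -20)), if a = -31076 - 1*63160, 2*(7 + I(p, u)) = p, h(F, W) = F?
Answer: -52677866/559 ≈ -94236.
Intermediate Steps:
I(p, u) = -7 + p/2
a = -94236 (a = -31076 - 63160 = -94236)
J(E) = 2*E/(530 + E) (J(E) = (E + E)/(E + 530) = (2*E)/(530 + E) = 2*E/(530 + E))
a + J(I((6 + 6)*6, -20)) = -94236 + 2*(-7 + ((6 + 6)*6)/2)/(530 + (-7 + ((6 + 6)*6)/2)) = -94236 + 2*(-7 + (12*6)/2)/(530 + (-7 + (12*6)/2)) = -94236 + 2*(-7 + (½)*72)/(530 + (-7 + (½)*72)) = -94236 + 2*(-7 + 36)/(530 + (-7 + 36)) = -94236 + 2*29/(530 + 29) = -94236 + 2*29/559 = -94236 + 2*29*(1/559) = -94236 + 58/559 = -52677866/559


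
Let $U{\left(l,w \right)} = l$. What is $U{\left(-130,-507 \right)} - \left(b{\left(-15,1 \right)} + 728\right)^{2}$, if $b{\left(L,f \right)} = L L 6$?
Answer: $-4318214$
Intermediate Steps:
$b{\left(L,f \right)} = 6 L^{2}$ ($b{\left(L,f \right)} = L^{2} \cdot 6 = 6 L^{2}$)
$U{\left(-130,-507 \right)} - \left(b{\left(-15,1 \right)} + 728\right)^{2} = -130 - \left(6 \left(-15\right)^{2} + 728\right)^{2} = -130 - \left(6 \cdot 225 + 728\right)^{2} = -130 - \left(1350 + 728\right)^{2} = -130 - 2078^{2} = -130 - 4318084 = -4318214$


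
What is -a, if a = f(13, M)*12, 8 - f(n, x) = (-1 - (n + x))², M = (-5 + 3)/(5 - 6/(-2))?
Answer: 8691/4 ≈ 2172.8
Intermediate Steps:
M = -¼ (M = -2/(5 - 6*(-½)) = -2/(5 + 3) = -2/8 = -2*⅛ = -¼ ≈ -0.25000)
f(n, x) = 8 - (-1 - n - x)² (f(n, x) = 8 - (-1 - (n + x))² = 8 - (-1 + (-n - x))² = 8 - (-1 - n - x)²)
a = -8691/4 (a = (8 - (1 + 13 - ¼)²)*12 = (8 - (55/4)²)*12 = (8 - 1*3025/16)*12 = (8 - 3025/16)*12 = -2897/16*12 = -8691/4 ≈ -2172.8)
-a = -1*(-8691/4) = 8691/4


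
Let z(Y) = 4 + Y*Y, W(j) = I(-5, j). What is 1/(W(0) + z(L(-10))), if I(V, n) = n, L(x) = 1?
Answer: ⅕ ≈ 0.20000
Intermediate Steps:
W(j) = j
z(Y) = 4 + Y²
1/(W(0) + z(L(-10))) = 1/(0 + (4 + 1²)) = 1/(0 + (4 + 1)) = 1/(0 + 5) = 1/5 = ⅕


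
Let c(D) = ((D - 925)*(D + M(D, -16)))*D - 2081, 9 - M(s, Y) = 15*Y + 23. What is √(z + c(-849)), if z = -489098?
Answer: I*√938807677 ≈ 30640.0*I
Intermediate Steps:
M(s, Y) = -14 - 15*Y (M(s, Y) = 9 - (15*Y + 23) = 9 - (23 + 15*Y) = 9 + (-23 - 15*Y) = -14 - 15*Y)
c(D) = -2081 + D*(-925 + D)*(226 + D) (c(D) = ((D - 925)*(D + (-14 - 15*(-16))))*D - 2081 = ((-925 + D)*(D + (-14 + 240)))*D - 2081 = ((-925 + D)*(D + 226))*D - 2081 = ((-925 + D)*(226 + D))*D - 2081 = D*(-925 + D)*(226 + D) - 2081 = -2081 + D*(-925 + D)*(226 + D))
√(z + c(-849)) = √(-489098 + (-2081 + (-849)³ - 209050*(-849) - 699*(-849)²)) = √(-489098 + (-2081 - 611960049 + 177483450 - 699*720801)) = √(-489098 + (-2081 - 611960049 + 177483450 - 503839899)) = √(-489098 - 938318579) = √(-938807677) = I*√938807677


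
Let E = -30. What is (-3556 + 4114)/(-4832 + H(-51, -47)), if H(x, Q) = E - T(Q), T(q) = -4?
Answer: -279/2429 ≈ -0.11486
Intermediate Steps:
H(x, Q) = -26 (H(x, Q) = -30 - 1*(-4) = -30 + 4 = -26)
(-3556 + 4114)/(-4832 + H(-51, -47)) = (-3556 + 4114)/(-4832 - 26) = 558/(-4858) = 558*(-1/4858) = -279/2429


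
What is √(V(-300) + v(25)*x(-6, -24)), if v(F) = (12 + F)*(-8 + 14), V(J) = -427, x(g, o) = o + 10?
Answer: I*√3535 ≈ 59.456*I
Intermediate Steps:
x(g, o) = 10 + o
v(F) = 72 + 6*F (v(F) = (12 + F)*6 = 72 + 6*F)
√(V(-300) + v(25)*x(-6, -24)) = √(-427 + (72 + 6*25)*(10 - 24)) = √(-427 + (72 + 150)*(-14)) = √(-427 + 222*(-14)) = √(-427 - 3108) = √(-3535) = I*√3535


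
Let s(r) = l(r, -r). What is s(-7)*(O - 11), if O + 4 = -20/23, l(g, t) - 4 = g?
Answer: 1095/23 ≈ 47.609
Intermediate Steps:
l(g, t) = 4 + g
O = -112/23 (O = -4 - 20/23 = -112/23 ≈ -4.8696)
s(r) = 4 + r
s(-7)*(O - 11) = (4 - 7)*(-112/23 - 11) = -3*(-365/23) = 1095/23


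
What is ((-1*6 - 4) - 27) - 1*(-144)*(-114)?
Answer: -16453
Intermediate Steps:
((-1*6 - 4) - 27) - 1*(-144)*(-114) = ((-6 - 4) - 27) + 144*(-114) = (-10 - 27) - 16416 = -37 - 16416 = -16453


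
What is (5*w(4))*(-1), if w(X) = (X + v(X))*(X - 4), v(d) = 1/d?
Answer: 0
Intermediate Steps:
w(X) = (-4 + X)*(X + 1/X) (w(X) = (X + 1/X)*(X - 4) = (X + 1/X)*(-4 + X) = (-4 + X)*(X + 1/X))
(5*w(4))*(-1) = (5*(1 + 4**2 - 4*4 - 4/4))*(-1) = (5*(1 + 16 - 16 - 4*1/4))*(-1) = (5*(1 + 16 - 16 - 1))*(-1) = (5*0)*(-1) = 0*(-1) = 0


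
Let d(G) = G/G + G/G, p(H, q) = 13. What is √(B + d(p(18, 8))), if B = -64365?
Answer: I*√64363 ≈ 253.7*I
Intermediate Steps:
d(G) = 2 (d(G) = 1 + 1 = 2)
√(B + d(p(18, 8))) = √(-64365 + 2) = √(-64363) = I*√64363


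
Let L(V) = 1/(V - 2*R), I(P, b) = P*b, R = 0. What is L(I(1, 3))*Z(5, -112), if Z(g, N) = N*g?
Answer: -560/3 ≈ -186.67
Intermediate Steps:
L(V) = 1/V (L(V) = 1/(V - 2*0) = 1/(V + 0) = 1/V)
L(I(1, 3))*Z(5, -112) = (-112*5)/((1*3)) = -560/3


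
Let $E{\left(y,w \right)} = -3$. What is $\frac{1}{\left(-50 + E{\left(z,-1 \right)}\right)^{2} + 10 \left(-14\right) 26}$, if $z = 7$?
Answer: $- \frac{1}{831} \approx -0.0012034$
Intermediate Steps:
$\frac{1}{\left(-50 + E{\left(z,-1 \right)}\right)^{2} + 10 \left(-14\right) 26} = \frac{1}{\left(-50 - 3\right)^{2} + 10 \left(-14\right) 26} = \frac{1}{\left(-53\right)^{2} - 3640} = \frac{1}{2809 - 3640} = \frac{1}{-831} = - \frac{1}{831}$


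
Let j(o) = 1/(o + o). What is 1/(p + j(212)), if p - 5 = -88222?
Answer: -424/37404007 ≈ -1.1336e-5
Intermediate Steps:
p = -88217 (p = 5 - 88222 = -88217)
j(o) = 1/(2*o)
1/(p + j(212)) = 1/(-88217 + (1/2)/212) = 1/(-88217 + (1/2)*(1/212)) = 1/(-88217 + 1/424) = 1/(-37404007/424) = -424/37404007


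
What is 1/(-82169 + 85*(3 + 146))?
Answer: -1/69504 ≈ -1.4388e-5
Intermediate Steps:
1/(-82169 + 85*(3 + 146)) = 1/(-82169 + 85*149) = 1/(-82169 + 12665) = 1/(-69504) = -1/69504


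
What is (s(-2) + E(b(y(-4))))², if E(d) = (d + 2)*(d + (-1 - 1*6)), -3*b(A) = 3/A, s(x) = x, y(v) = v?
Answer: 75625/256 ≈ 295.41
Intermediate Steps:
b(A) = -1/A
E(d) = (-7 + d)*(2 + d) (E(d) = (2 + d)*(d + (-1 - 6)) = (2 + d)*(d - 7) = (2 + d)*(-7 + d) = (-7 + d)*(2 + d))
(s(-2) + E(b(y(-4))))² = (-2 + (-14 + (-1/(-4))² - (-5)/(-4)))² = (-2 + (-14 + (-1*(-¼))² - (-5)*(-1)/4))² = (-2 + (-14 + (¼)² - 5*¼))² = (-2 + (-14 + 1/16 - 5/4))² = (-2 - 243/16)² = (-275/16)² = 75625/256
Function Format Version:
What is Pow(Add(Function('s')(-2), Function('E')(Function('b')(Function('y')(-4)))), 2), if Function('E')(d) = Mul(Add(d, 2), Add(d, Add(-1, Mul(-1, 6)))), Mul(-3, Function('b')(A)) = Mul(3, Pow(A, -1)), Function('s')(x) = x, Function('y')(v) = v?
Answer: Rational(75625, 256) ≈ 295.41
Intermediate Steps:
Function('b')(A) = Mul(-1, Pow(A, -1)) (Function('b')(A) = Mul(Rational(-1, 3), Mul(3, Pow(A, -1))) = Mul(-1, Pow(A, -1)))
Function('E')(d) = Mul(Add(-7, d), Add(2, d)) (Function('E')(d) = Mul(Add(2, d), Add(d, Add(-1, -6))) = Mul(Add(2, d), Add(d, -7)) = Mul(Add(2, d), Add(-7, d)) = Mul(Add(-7, d), Add(2, d)))
Pow(Add(Function('s')(-2), Function('E')(Function('b')(Function('y')(-4)))), 2) = Pow(Add(-2, Add(-14, Pow(Mul(-1, Pow(-4, -1)), 2), Mul(-5, Mul(-1, Pow(-4, -1))))), 2) = Pow(Add(-2, Add(-14, Pow(Mul(-1, Rational(-1, 4)), 2), Mul(-5, Mul(-1, Rational(-1, 4))))), 2) = Pow(Add(-2, Add(-14, Pow(Rational(1, 4), 2), Mul(-5, Rational(1, 4)))), 2) = Pow(Add(-2, Add(-14, Rational(1, 16), Rational(-5, 4))), 2) = Pow(Add(-2, Rational(-243, 16)), 2) = Pow(Rational(-275, 16), 2) = Rational(75625, 256)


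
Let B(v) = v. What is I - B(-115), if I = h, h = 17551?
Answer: 17666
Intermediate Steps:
I = 17551
I - B(-115) = 17551 - 1*(-115) = 17551 + 115 = 17666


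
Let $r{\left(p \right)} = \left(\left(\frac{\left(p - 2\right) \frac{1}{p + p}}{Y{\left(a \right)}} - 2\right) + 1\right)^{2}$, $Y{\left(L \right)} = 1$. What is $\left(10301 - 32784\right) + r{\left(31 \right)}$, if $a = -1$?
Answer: $- \frac{86423563}{3844} \approx -22483.0$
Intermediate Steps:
$r{\left(p \right)} = \left(-1 + \frac{-2 + p}{2 p}\right)^{2}$ ($r{\left(p \right)} = \left(\left(\frac{\left(p - 2\right) \frac{1}{p + p}}{1} - 2\right) + 1\right)^{2} = \left(\left(\frac{-2 + p}{2 p} 1 - 2\right) + 1\right)^{2} = \left(\left(\frac{-2 + p}{2 p} - 2\right) + 1\right)^{2} = \left(\left(-2 + \frac{-2 + p}{2 p}\right) + 1\right)^{2} = \left(-1 + \frac{-2 + p}{2 p}\right)^{2}$)
$\left(10301 - 32784\right) + r{\left(31 \right)} = \left(10301 - 32784\right) + \frac{\left(2 + 31\right)^{2}}{4 \cdot 961} = -22483 + \frac{1}{4} \cdot \frac{1}{961} \cdot 33^{2} = -22483 + \frac{1}{4} \cdot \frac{1}{961} \cdot 1089 = -22483 + \frac{1089}{3844} = - \frac{86423563}{3844}$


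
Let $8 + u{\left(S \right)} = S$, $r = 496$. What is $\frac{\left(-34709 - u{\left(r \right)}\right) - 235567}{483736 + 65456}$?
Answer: $- \frac{67691}{137298} \approx -0.49302$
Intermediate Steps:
$u{\left(S \right)} = -8 + S$
$\frac{\left(-34709 - u{\left(r \right)}\right) - 235567}{483736 + 65456} = \frac{\left(-34709 - \left(-8 + 496\right)\right) - 235567}{483736 + 65456} = \frac{\left(-34709 - 488\right) - 235567}{549192} = \left(\left(-34709 - 488\right) - 235567\right) \frac{1}{549192} = \left(-35197 - 235567\right) \frac{1}{549192} = \left(-270764\right) \frac{1}{549192} = - \frac{67691}{137298}$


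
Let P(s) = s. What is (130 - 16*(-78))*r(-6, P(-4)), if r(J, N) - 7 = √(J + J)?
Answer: 9646 + 2756*I*√3 ≈ 9646.0 + 4773.5*I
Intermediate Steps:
r(J, N) = 7 + √2*√J (r(J, N) = 7 + √(J + J) = 7 + √(2*J) = 7 + √2*√J)
(130 - 16*(-78))*r(-6, P(-4)) = (130 - 16*(-78))*(7 + √2*√(-6)) = (130 + 1248)*(7 + √2*(I*√6)) = 1378*(7 + 2*I*√3) = 9646 + 2756*I*√3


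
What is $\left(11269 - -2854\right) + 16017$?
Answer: $30140$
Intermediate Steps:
$\left(11269 - -2854\right) + 16017 = \left(11269 + 2854\right) + 16017 = 14123 + 16017 = 30140$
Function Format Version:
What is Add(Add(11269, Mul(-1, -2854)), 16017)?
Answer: 30140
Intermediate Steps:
Add(Add(11269, Mul(-1, -2854)), 16017) = Add(Add(11269, 2854), 16017) = Add(14123, 16017) = 30140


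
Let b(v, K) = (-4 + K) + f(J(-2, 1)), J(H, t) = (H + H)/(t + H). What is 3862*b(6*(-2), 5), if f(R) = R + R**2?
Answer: 81102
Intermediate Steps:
J(H, t) = 2*H/(H + t) (J(H, t) = (2*H)/(H + t) = 2*H/(H + t))
b(v, K) = 16 + K (b(v, K) = (-4 + K) + (2*(-2)/(-2 + 1))*(1 + 2*(-2)/(-2 + 1)) = (-4 + K) + (2*(-2)/(-1))*(1 + 2*(-2)/(-1)) = (-4 + K) + (2*(-2)*(-1))*(1 + 2*(-2)*(-1)) = (-4 + K) + 4*(1 + 4) = (-4 + K) + 4*5 = (-4 + K) + 20 = 16 + K)
3862*b(6*(-2), 5) = 3862*(16 + 5) = 3862*21 = 81102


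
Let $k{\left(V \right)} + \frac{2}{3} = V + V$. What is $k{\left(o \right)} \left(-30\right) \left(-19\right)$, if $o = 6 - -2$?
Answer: $8740$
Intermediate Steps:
$o = 8$ ($o = 6 + 2 = 8$)
$k{\left(V \right)} = - \frac{2}{3} + 2 V$ ($k{\left(V \right)} = - \frac{2}{3} + \left(V + V\right) = - \frac{2}{3} + 2 V$)
$k{\left(o \right)} \left(-30\right) \left(-19\right) = \left(- \frac{2}{3} + 2 \cdot 8\right) \left(-30\right) \left(-19\right) = \left(- \frac{2}{3} + 16\right) \left(-30\right) \left(-19\right) = \frac{46}{3} \left(-30\right) \left(-19\right) = \left(-460\right) \left(-19\right) = 8740$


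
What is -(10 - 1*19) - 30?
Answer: -21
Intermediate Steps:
-(10 - 1*19) - 30 = -(10 - 19) - 30 = -1*(-9) - 30 = 9 - 30 = -21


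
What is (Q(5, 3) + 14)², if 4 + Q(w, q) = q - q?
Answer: 100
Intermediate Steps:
Q(w, q) = -4 (Q(w, q) = -4 + (q - q) = -4 + 0 = -4)
(Q(5, 3) + 14)² = (-4 + 14)² = 10² = 100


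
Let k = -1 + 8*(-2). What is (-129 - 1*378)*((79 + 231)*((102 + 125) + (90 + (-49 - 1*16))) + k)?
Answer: -39598221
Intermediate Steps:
k = -17 (k = -1 - 16 = -17)
(-129 - 1*378)*((79 + 231)*((102 + 125) + (90 + (-49 - 1*16))) + k) = (-129 - 1*378)*((79 + 231)*((102 + 125) + (90 + (-49 - 1*16))) - 17) = (-129 - 378)*(310*(227 + (90 + (-49 - 16))) - 17) = -507*(310*(227 + (90 - 65)) - 17) = -507*(310*(227 + 25) - 17) = -507*(310*252 - 17) = -507*(78120 - 17) = -507*78103 = -39598221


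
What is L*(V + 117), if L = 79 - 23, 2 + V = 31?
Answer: 8176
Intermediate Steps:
V = 29 (V = -2 + 31 = 29)
L = 56
L*(V + 117) = 56*(29 + 117) = 56*146 = 8176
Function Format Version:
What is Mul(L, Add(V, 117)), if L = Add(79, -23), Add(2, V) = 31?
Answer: 8176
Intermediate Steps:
V = 29 (V = Add(-2, 31) = 29)
L = 56
Mul(L, Add(V, 117)) = Mul(56, Add(29, 117)) = Mul(56, 146) = 8176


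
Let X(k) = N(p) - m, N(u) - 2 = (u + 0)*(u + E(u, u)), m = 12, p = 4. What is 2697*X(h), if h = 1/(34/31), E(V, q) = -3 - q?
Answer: -59334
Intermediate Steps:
N(u) = 2 - 3*u (N(u) = 2 + (u + 0)*(u + (-3 - u)) = 2 + u*(-3) = 2 - 3*u)
h = 31/34 (h = 1/(34*(1/31)) = 1/(34/31) = 31/34 ≈ 0.91177)
X(k) = -22 (X(k) = (2 - 3*4) - 1*12 = (2 - 12) - 12 = -10 - 12 = -22)
2697*X(h) = 2697*(-22) = -59334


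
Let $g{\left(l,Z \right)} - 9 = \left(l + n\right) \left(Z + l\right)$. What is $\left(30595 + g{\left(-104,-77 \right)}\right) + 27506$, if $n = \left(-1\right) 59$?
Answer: $87613$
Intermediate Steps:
$n = -59$
$g{\left(l,Z \right)} = 9 + \left(-59 + l\right) \left(Z + l\right)$ ($g{\left(l,Z \right)} = 9 + \left(l - 59\right) \left(Z + l\right) = 9 + \left(-59 + l\right) \left(Z + l\right)$)
$\left(30595 + g{\left(-104,-77 \right)}\right) + 27506 = \left(30595 - \left(-18696 - 10816\right)\right) + 27506 = \left(30595 + \left(9 + 10816 + 4543 + 6136 + 8008\right)\right) + 27506 = \left(30595 + 29512\right) + 27506 = 60107 + 27506 = 87613$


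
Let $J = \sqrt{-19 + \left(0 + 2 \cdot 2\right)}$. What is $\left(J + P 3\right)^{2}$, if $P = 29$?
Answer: $\left(87 + i \sqrt{15}\right)^{2} \approx 7554.0 + 673.9 i$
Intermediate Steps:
$J = i \sqrt{15}$ ($J = \sqrt{-19 + \left(0 + 4\right)} = \sqrt{-19 + 4} = \sqrt{-15} = i \sqrt{15} \approx 3.873 i$)
$\left(J + P 3\right)^{2} = \left(i \sqrt{15} + 29 \cdot 3\right)^{2} = \left(i \sqrt{15} + 87\right)^{2} = \left(87 + i \sqrt{15}\right)^{2}$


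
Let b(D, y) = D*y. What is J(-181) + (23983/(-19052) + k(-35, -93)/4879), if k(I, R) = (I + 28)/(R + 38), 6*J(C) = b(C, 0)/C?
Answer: -7598093/6036020 ≈ -1.2588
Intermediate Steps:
J(C) = 0 (J(C) = ((C*0)/C)/6 = (0/C)/6 = (1/6)*0 = 0)
k(I, R) = (28 + I)/(38 + R)
J(-181) + (23983/(-19052) + k(-35, -93)/4879) = 0 + (23983/(-19052) + ((28 - 35)/(38 - 93))/4879) = 0 + (23983*(-1/19052) + (-7/(-55))*(1/4879)) = 0 + (-23983/19052 - 1/55*(-7)*(1/4879)) = 0 + (-23983/19052 + (7/55)*(1/4879)) = 0 + (-23983/19052 + 1/38335) = 0 - 7598093/6036020 = -7598093/6036020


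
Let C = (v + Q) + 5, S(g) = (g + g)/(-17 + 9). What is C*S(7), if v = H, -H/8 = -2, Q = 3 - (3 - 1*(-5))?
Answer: -28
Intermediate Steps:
Q = -5 (Q = 3 - (3 + 5) = 3 - 1*8 = 3 - 8 = -5)
H = 16 (H = -8*(-2) = 16)
v = 16
S(g) = -g/4 (S(g) = (2*g)/(-8) = (2*g)*(-1/8) = -g/4)
C = 16 (C = (16 - 5) + 5 = 11 + 5 = 16)
C*S(7) = 16*(-1/4*7) = 16*(-7/4) = -28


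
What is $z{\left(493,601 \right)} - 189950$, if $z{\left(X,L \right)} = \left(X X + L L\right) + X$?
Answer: $414793$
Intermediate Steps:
$z{\left(X,L \right)} = X + L^{2} + X^{2}$ ($z{\left(X,L \right)} = \left(X^{2} + L^{2}\right) + X = \left(L^{2} + X^{2}\right) + X = X + L^{2} + X^{2}$)
$z{\left(493,601 \right)} - 189950 = \left(493 + 601^{2} + 493^{2}\right) - 189950 = \left(493 + 361201 + 243049\right) - 189950 = 604743 - 189950 = 414793$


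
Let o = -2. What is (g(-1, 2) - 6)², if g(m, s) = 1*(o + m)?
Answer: 81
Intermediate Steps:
g(m, s) = -2 + m (g(m, s) = 1*(-2 + m) = -2 + m)
(g(-1, 2) - 6)² = ((-2 - 1) - 6)² = (-3 - 6)² = (-9)² = 81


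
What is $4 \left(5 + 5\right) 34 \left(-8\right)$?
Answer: $-10880$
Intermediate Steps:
$4 \left(5 + 5\right) 34 \left(-8\right) = 4 \cdot 10 \cdot 34 \left(-8\right) = 40 \cdot 34 \left(-8\right) = 1360 \left(-8\right) = -10880$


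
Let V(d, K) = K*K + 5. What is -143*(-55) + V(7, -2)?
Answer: 7874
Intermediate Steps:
V(d, K) = 5 + K**2 (V(d, K) = K**2 + 5 = 5 + K**2)
-143*(-55) + V(7, -2) = -143*(-55) + (5 + (-2)**2) = 7865 + (5 + 4) = 7865 + 9 = 7874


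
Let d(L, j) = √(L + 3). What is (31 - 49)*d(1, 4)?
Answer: -36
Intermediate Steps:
d(L, j) = √(3 + L)
(31 - 49)*d(1, 4) = (31 - 49)*√(3 + 1) = -18*√4 = -18*2 = -36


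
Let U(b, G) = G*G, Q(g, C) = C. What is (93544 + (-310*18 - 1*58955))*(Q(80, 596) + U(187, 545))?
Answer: 8633687589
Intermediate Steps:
U(b, G) = G²
(93544 + (-310*18 - 1*58955))*(Q(80, 596) + U(187, 545)) = (93544 + (-310*18 - 1*58955))*(596 + 545²) = (93544 + (-5580 - 58955))*(596 + 297025) = (93544 - 64535)*297621 = 29009*297621 = 8633687589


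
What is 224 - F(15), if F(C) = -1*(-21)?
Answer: 203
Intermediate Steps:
F(C) = 21
224 - F(15) = 224 - 1*21 = 224 - 21 = 203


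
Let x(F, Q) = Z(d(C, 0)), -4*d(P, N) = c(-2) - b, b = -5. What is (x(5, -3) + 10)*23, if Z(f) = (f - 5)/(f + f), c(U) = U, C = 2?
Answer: 1909/6 ≈ 318.17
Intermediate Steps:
d(P, N) = -¾ (d(P, N) = -(-2 - 1*(-5))/4 = -(-2 + 5)/4 = -¼*3 = -¾)
Z(f) = (-5 + f)/(2*f) (Z(f) = (-5 + f)/((2*f)) = (-5 + f)*(1/(2*f)) = (-5 + f)/(2*f))
x(F, Q) = 23/6 (x(F, Q) = (-5 - ¾)/(2*(-¾)) = (½)*(-4/3)*(-23/4) = 23/6)
(x(5, -3) + 10)*23 = (23/6 + 10)*23 = (83/6)*23 = 1909/6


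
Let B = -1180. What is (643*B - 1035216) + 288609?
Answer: -1505347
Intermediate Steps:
(643*B - 1035216) + 288609 = (643*(-1180) - 1035216) + 288609 = (-758740 - 1035216) + 288609 = -1793956 + 288609 = -1505347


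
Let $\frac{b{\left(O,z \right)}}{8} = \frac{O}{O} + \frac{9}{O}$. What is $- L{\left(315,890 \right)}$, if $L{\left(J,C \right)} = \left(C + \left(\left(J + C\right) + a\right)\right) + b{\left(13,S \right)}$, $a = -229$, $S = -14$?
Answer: $- \frac{24434}{13} \approx -1879.5$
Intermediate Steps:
$b{\left(O,z \right)} = 8 + \frac{72}{O}$ ($b{\left(O,z \right)} = 8 \left(\frac{O}{O} + \frac{9}{O}\right) = 8 \left(1 + \frac{9}{O}\right) = 8 + \frac{72}{O}$)
$L{\left(J,C \right)} = - \frac{2801}{13} + J + 2 C$ ($L{\left(J,C \right)} = \left(C - \left(229 - C - J\right)\right) + \left(8 + \frac{72}{13}\right) = \left(C - \left(229 - C - J\right)\right) + \left(8 + 72 \cdot \frac{1}{13}\right) = \left(C + \left(-229 + C + J\right)\right) + \left(8 + \frac{72}{13}\right) = \left(-229 + J + 2 C\right) + \frac{176}{13} = - \frac{2801}{13} + J + 2 C$)
$- L{\left(315,890 \right)} = - (- \frac{2801}{13} + 315 + 2 \cdot 890) = - (- \frac{2801}{13} + 315 + 1780) = \left(-1\right) \frac{24434}{13} = - \frac{24434}{13}$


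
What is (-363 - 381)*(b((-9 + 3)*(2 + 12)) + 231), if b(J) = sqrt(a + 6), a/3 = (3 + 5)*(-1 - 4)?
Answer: -171864 - 744*I*sqrt(114) ≈ -1.7186e+5 - 7943.8*I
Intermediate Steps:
a = -120 (a = 3*((3 + 5)*(-1 - 4)) = 3*(8*(-5)) = 3*(-40) = -120)
b(J) = I*sqrt(114) (b(J) = sqrt(-120 + 6) = sqrt(-114) = I*sqrt(114))
(-363 - 381)*(b((-9 + 3)*(2 + 12)) + 231) = (-363 - 381)*(I*sqrt(114) + 231) = -744*(231 + I*sqrt(114)) = -171864 - 744*I*sqrt(114)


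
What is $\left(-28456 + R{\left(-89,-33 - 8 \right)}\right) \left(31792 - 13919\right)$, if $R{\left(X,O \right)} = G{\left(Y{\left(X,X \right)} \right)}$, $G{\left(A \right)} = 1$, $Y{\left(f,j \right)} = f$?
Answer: $-508576215$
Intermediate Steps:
$R{\left(X,O \right)} = 1$
$\left(-28456 + R{\left(-89,-33 - 8 \right)}\right) \left(31792 - 13919\right) = \left(-28456 + 1\right) \left(31792 - 13919\right) = \left(-28455\right) 17873 = -508576215$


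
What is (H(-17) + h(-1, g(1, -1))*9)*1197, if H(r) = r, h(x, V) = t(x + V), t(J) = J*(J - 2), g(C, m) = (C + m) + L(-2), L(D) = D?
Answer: 141246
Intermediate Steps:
g(C, m) = -2 + C + m (g(C, m) = (C + m) - 2 = -2 + C + m)
t(J) = J*(-2 + J)
h(x, V) = (V + x)*(-2 + V + x) (h(x, V) = (x + V)*(-2 + (x + V)) = (V + x)*(-2 + (V + x)) = (V + x)*(-2 + V + x))
(H(-17) + h(-1, g(1, -1))*9)*1197 = (-17 + (((-2 + 1 - 1) - 1)*(-2 + (-2 + 1 - 1) - 1))*9)*1197 = (-17 + ((-2 - 1)*(-2 - 2 - 1))*9)*1197 = (-17 - 3*(-5)*9)*1197 = (-17 + 15*9)*1197 = (-17 + 135)*1197 = 118*1197 = 141246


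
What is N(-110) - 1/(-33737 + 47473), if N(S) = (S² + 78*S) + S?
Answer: 46839759/13736 ≈ 3410.0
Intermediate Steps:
N(S) = S² + 79*S
N(-110) - 1/(-33737 + 47473) = -110*(79 - 110) - 1/(-33737 + 47473) = -110*(-31) - 1/13736 = 3410 - 1*1/13736 = 3410 - 1/13736 = 46839759/13736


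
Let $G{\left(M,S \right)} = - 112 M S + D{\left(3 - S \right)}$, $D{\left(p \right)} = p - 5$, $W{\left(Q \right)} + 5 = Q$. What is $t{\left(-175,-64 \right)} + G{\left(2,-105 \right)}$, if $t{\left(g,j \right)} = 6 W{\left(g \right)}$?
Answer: $22543$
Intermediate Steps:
$W{\left(Q \right)} = -5 + Q$
$D{\left(p \right)} = -5 + p$ ($D{\left(p \right)} = p - 5 = -5 + p$)
$G{\left(M,S \right)} = -2 - S - 112 M S$ ($G{\left(M,S \right)} = - 112 M S - \left(2 + S\right) = -2 - S - 112 M S$)
$t{\left(g,j \right)} = -30 + 6 g$ ($t{\left(g,j \right)} = 6 \left(-5 + g\right) = -30 + 6 g$)
$t{\left(-175,-64 \right)} + G{\left(2,-105 \right)} = \left(-30 + 6 \left(-175\right)\right) - \left(-103 - 23520\right) = \left(-30 - 1050\right) + \left(-2 + 105 + 23520\right) = -1080 + 23623 = 22543$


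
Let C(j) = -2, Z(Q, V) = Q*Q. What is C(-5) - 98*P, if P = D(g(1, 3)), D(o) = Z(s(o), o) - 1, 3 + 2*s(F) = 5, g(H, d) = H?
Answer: -2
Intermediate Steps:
s(F) = 1 (s(F) = -3/2 + (½)*5 = -3/2 + 5/2 = 1)
Z(Q, V) = Q²
D(o) = 0 (D(o) = 1² - 1 = 1 - 1 = 0)
P = 0
C(-5) - 98*P = -2 - 98*0 = -2 + 0 = -2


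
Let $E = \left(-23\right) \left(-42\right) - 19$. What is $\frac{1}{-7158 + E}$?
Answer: $- \frac{1}{6211} \approx -0.000161$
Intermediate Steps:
$E = 947$ ($E = 966 - 19 = 947$)
$\frac{1}{-7158 + E} = \frac{1}{-7158 + 947} = \frac{1}{-6211} = - \frac{1}{6211}$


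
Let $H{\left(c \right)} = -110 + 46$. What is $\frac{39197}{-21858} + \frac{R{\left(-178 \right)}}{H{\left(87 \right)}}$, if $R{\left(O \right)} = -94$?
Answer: $- \frac{113489}{349728} \approx -0.32451$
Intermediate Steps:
$H{\left(c \right)} = -64$
$\frac{39197}{-21858} + \frac{R{\left(-178 \right)}}{H{\left(87 \right)}} = \frac{39197}{-21858} - \frac{94}{-64} = 39197 \left(- \frac{1}{21858}\right) - - \frac{47}{32} = - \frac{39197}{21858} + \frac{47}{32} = - \frac{113489}{349728}$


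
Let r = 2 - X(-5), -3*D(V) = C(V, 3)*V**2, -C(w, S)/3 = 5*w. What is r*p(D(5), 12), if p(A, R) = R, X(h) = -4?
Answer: 72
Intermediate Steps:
C(w, S) = -15*w
D(V) = 5*V**3 (D(V) = -(-15*V)*V**2/3 = -(-5)*V**3 = 5*V**3)
r = 6 (r = 2 - 1*(-4) = 2 + 4 = 6)
r*p(D(5), 12) = 6*12 = 72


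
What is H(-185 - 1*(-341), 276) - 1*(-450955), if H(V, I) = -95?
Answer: 450860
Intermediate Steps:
H(-185 - 1*(-341), 276) - 1*(-450955) = -95 - 1*(-450955) = -95 + 450955 = 450860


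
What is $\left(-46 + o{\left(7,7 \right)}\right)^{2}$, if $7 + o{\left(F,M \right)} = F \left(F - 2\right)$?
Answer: $324$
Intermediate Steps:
$o{\left(F,M \right)} = -7 + F \left(-2 + F\right)$ ($o{\left(F,M \right)} = -7 + F \left(F - 2\right) = -7 + F \left(-2 + F\right)$)
$\left(-46 + o{\left(7,7 \right)}\right)^{2} = \left(-46 - \left(21 - 49\right)\right)^{2} = \left(-46 - -28\right)^{2} = \left(-46 + 28\right)^{2} = \left(-18\right)^{2} = 324$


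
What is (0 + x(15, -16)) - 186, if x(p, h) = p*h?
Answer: -426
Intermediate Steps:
x(p, h) = h*p
(0 + x(15, -16)) - 186 = (0 - 16*15) - 186 = (0 - 240) - 186 = -240 - 186 = -426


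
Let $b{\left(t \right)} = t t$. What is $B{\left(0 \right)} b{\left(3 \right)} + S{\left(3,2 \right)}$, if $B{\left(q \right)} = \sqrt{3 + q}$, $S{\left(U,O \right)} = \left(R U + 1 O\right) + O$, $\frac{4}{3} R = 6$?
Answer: $\frac{35}{2} + 9 \sqrt{3} \approx 33.088$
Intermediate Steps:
$R = \frac{9}{2}$ ($R = \frac{3}{4} \cdot 6 = \frac{9}{2} \approx 4.5$)
$S{\left(U,O \right)} = 2 O + \frac{9 U}{2}$ ($S{\left(U,O \right)} = \left(\frac{9 U}{2} + 1 O\right) + O = \left(\frac{9 U}{2} + O\right) + O = \left(O + \frac{9 U}{2}\right) + O = 2 O + \frac{9 U}{2}$)
$b{\left(t \right)} = t^{2}$
$B{\left(0 \right)} b{\left(3 \right)} + S{\left(3,2 \right)} = \sqrt{3 + 0} \cdot 3^{2} + \left(2 \cdot 2 + \frac{9}{2} \cdot 3\right) = \sqrt{3} \cdot 9 + \left(4 + \frac{27}{2}\right) = 9 \sqrt{3} + \frac{35}{2} = \frac{35}{2} + 9 \sqrt{3}$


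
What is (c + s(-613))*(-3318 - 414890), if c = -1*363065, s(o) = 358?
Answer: 151686969056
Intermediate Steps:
c = -363065
(c + s(-613))*(-3318 - 414890) = (-363065 + 358)*(-3318 - 414890) = -362707*(-418208) = 151686969056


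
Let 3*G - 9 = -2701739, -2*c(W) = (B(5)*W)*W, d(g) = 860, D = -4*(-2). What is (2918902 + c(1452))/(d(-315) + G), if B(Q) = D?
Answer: 8271471/1349575 ≈ 6.1289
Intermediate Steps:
D = 8
B(Q) = 8
c(W) = -4*W² (c(W) = -8*W*W/2 = -4*W²)
G = -2701730/3 (G = 3 + (⅓)*(-2701739) = 3 - 2701739/3 = -2701730/3 ≈ -9.0058e+5)
(2918902 + c(1452))/(d(-315) + G) = (2918902 - 4*1452²)/(860 - 2701730/3) = (2918902 - 4*2108304)/(-2699150/3) = (2918902 - 8433216)*(-3/2699150) = -5514314*(-3/2699150) = 8271471/1349575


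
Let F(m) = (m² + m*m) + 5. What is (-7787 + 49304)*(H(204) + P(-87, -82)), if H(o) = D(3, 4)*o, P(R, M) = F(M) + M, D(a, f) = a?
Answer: 580532211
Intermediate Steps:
F(m) = 5 + 2*m² (F(m) = (m² + m²) + 5 = 2*m² + 5 = 5 + 2*m²)
P(R, M) = 5 + M + 2*M² (P(R, M) = (5 + 2*M²) + M = 5 + M + 2*M²)
H(o) = 3*o
(-7787 + 49304)*(H(204) + P(-87, -82)) = (-7787 + 49304)*(3*204 + (5 - 82 + 2*(-82)²)) = 41517*(612 + (5 - 82 + 2*6724)) = 41517*(612 + (5 - 82 + 13448)) = 41517*(612 + 13371) = 41517*13983 = 580532211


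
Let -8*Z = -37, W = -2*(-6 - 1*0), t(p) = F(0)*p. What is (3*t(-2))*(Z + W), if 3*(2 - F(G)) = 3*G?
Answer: -399/2 ≈ -199.50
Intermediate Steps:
F(G) = 2 - G
t(p) = 2*p (t(p) = (2 - 1*0)*p = (2 + 0)*p = 2*p)
W = 12 (W = -2*(-6 + 0) = -2*(-6) = 12)
Z = 37/8 (Z = -1/8*(-37) = 37/8 ≈ 4.6250)
(3*t(-2))*(Z + W) = (3*(2*(-2)))*(37/8 + 12) = (3*(-4))*(133/8) = -12*133/8 = -399/2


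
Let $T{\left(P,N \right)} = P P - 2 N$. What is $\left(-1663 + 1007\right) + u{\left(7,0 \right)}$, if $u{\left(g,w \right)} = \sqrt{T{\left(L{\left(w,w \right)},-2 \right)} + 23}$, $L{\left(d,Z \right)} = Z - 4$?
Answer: $-656 + \sqrt{43} \approx -649.44$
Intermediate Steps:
$L{\left(d,Z \right)} = -4 + Z$
$T{\left(P,N \right)} = P^{2} - 2 N$
$u{\left(g,w \right)} = \sqrt{27 + \left(-4 + w\right)^{2}}$ ($u{\left(g,w \right)} = \sqrt{\left(\left(-4 + w\right)^{2} - -4\right) + 23} = \sqrt{\left(\left(-4 + w\right)^{2} + 4\right) + 23} = \sqrt{\left(4 + \left(-4 + w\right)^{2}\right) + 23} = \sqrt{27 + \left(-4 + w\right)^{2}}$)
$\left(-1663 + 1007\right) + u{\left(7,0 \right)} = \left(-1663 + 1007\right) + \sqrt{27 + \left(-4 + 0\right)^{2}} = -656 + \sqrt{27 + \left(-4\right)^{2}} = -656 + \sqrt{27 + 16} = -656 + \sqrt{43}$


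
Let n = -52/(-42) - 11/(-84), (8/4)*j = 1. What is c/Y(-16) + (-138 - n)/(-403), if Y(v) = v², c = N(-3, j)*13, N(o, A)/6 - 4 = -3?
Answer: 704681/1083264 ≈ 0.65052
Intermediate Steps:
j = ½ (j = (½)*1 = ½ ≈ 0.50000)
N(o, A) = 6 (N(o, A) = 24 + 6*(-3) = 24 - 18 = 6)
n = 115/84 (n = -52*(-1/42) - 11*(-1/84) = 26/21 + 11/84 = 115/84 ≈ 1.3690)
c = 78 (c = 6*13 = 78)
c/Y(-16) + (-138 - n)/(-403) = 78/((-16)²) + (-138 - 1*115/84)/(-403) = 78/256 + (-138 - 115/84)*(-1/403) = 78*(1/256) - 11707/84*(-1/403) = 39/128 + 11707/33852 = 704681/1083264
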